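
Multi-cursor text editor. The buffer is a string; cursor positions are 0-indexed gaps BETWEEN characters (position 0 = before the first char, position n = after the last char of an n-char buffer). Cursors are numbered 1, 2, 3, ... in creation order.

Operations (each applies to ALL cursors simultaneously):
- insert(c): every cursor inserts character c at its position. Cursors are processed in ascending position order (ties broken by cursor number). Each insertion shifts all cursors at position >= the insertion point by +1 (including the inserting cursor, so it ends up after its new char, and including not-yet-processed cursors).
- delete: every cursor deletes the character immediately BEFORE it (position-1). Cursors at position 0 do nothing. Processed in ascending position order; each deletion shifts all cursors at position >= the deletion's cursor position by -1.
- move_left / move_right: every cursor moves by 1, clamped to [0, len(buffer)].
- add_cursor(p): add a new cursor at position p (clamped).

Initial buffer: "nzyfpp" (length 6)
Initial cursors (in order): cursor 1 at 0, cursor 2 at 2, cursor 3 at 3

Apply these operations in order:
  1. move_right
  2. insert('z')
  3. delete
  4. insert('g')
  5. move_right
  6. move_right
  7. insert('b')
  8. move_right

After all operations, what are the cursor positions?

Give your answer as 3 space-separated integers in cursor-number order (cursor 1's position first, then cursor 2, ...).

After op 1 (move_right): buffer="nzyfpp" (len 6), cursors c1@1 c2@3 c3@4, authorship ......
After op 2 (insert('z')): buffer="nzzyzfzpp" (len 9), cursors c1@2 c2@5 c3@7, authorship .1..2.3..
After op 3 (delete): buffer="nzyfpp" (len 6), cursors c1@1 c2@3 c3@4, authorship ......
After op 4 (insert('g')): buffer="ngzygfgpp" (len 9), cursors c1@2 c2@5 c3@7, authorship .1..2.3..
After op 5 (move_right): buffer="ngzygfgpp" (len 9), cursors c1@3 c2@6 c3@8, authorship .1..2.3..
After op 6 (move_right): buffer="ngzygfgpp" (len 9), cursors c1@4 c2@7 c3@9, authorship .1..2.3..
After op 7 (insert('b')): buffer="ngzybgfgbppb" (len 12), cursors c1@5 c2@9 c3@12, authorship .1..12.32..3
After op 8 (move_right): buffer="ngzybgfgbppb" (len 12), cursors c1@6 c2@10 c3@12, authorship .1..12.32..3

Answer: 6 10 12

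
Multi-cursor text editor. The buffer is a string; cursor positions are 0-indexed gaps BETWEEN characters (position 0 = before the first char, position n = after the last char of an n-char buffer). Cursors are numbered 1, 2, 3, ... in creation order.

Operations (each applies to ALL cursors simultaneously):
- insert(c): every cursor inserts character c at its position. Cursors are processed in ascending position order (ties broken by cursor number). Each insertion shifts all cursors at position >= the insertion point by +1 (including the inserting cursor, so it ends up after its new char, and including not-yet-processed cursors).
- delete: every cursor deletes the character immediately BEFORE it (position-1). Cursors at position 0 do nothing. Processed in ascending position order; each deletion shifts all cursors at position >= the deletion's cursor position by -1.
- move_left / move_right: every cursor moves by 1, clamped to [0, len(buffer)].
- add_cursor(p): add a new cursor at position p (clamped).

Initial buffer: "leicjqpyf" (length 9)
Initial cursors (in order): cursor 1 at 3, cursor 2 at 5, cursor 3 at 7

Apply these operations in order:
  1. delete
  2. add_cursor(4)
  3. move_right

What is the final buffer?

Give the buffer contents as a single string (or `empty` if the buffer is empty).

Answer: lecqyf

Derivation:
After op 1 (delete): buffer="lecqyf" (len 6), cursors c1@2 c2@3 c3@4, authorship ......
After op 2 (add_cursor(4)): buffer="lecqyf" (len 6), cursors c1@2 c2@3 c3@4 c4@4, authorship ......
After op 3 (move_right): buffer="lecqyf" (len 6), cursors c1@3 c2@4 c3@5 c4@5, authorship ......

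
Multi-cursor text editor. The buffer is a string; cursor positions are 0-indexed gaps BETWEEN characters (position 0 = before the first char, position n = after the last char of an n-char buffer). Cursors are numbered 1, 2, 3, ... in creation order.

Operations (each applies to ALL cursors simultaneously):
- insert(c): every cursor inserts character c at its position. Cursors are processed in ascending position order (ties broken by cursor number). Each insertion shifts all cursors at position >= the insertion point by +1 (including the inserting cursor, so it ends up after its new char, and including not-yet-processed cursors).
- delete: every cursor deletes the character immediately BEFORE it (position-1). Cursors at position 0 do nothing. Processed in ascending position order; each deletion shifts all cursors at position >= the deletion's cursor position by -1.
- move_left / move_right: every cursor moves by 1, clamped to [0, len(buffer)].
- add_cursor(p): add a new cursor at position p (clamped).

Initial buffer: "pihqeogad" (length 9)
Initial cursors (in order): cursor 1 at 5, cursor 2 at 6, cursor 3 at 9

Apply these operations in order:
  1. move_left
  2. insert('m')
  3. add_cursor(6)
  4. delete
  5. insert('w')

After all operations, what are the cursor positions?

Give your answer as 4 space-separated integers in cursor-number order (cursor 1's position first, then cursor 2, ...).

Answer: 7 7 11 7

Derivation:
After op 1 (move_left): buffer="pihqeogad" (len 9), cursors c1@4 c2@5 c3@8, authorship .........
After op 2 (insert('m')): buffer="pihqmemogamd" (len 12), cursors c1@5 c2@7 c3@11, authorship ....1.2...3.
After op 3 (add_cursor(6)): buffer="pihqmemogamd" (len 12), cursors c1@5 c4@6 c2@7 c3@11, authorship ....1.2...3.
After op 4 (delete): buffer="pihqogad" (len 8), cursors c1@4 c2@4 c4@4 c3@7, authorship ........
After op 5 (insert('w')): buffer="pihqwwwogawd" (len 12), cursors c1@7 c2@7 c4@7 c3@11, authorship ....124...3.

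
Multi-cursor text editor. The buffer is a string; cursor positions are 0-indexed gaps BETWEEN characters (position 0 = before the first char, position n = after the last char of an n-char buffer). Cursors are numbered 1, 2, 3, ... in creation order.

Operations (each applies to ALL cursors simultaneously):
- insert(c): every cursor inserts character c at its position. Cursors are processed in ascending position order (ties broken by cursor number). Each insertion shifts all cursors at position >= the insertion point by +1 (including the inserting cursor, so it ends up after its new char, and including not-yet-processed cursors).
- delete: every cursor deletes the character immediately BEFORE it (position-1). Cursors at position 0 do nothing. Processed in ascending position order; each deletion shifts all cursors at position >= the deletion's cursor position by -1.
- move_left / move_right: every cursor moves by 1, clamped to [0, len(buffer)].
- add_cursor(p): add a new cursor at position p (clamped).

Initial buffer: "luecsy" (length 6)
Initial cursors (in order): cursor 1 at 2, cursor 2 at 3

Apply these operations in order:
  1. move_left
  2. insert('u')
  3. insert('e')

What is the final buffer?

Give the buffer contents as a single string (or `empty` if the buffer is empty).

After op 1 (move_left): buffer="luecsy" (len 6), cursors c1@1 c2@2, authorship ......
After op 2 (insert('u')): buffer="luuuecsy" (len 8), cursors c1@2 c2@4, authorship .1.2....
After op 3 (insert('e')): buffer="lueuueecsy" (len 10), cursors c1@3 c2@6, authorship .11.22....

Answer: lueuueecsy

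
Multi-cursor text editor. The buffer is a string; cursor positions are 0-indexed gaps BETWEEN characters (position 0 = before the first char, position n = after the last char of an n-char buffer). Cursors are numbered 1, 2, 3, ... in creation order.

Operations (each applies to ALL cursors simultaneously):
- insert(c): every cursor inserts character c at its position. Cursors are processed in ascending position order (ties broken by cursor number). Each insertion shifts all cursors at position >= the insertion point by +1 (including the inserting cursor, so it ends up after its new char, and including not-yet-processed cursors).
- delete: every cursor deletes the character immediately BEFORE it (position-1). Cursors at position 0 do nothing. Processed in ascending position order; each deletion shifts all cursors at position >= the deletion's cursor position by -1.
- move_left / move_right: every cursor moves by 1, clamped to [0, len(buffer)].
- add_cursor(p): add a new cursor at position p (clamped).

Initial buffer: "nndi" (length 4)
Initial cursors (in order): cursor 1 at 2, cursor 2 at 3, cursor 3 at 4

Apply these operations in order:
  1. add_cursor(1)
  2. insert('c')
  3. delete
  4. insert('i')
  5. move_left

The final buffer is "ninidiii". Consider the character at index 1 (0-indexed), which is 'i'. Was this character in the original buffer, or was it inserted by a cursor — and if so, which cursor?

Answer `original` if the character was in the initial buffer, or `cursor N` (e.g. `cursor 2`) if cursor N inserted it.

Answer: cursor 4

Derivation:
After op 1 (add_cursor(1)): buffer="nndi" (len 4), cursors c4@1 c1@2 c2@3 c3@4, authorship ....
After op 2 (insert('c')): buffer="ncncdcic" (len 8), cursors c4@2 c1@4 c2@6 c3@8, authorship .4.1.2.3
After op 3 (delete): buffer="nndi" (len 4), cursors c4@1 c1@2 c2@3 c3@4, authorship ....
After op 4 (insert('i')): buffer="ninidiii" (len 8), cursors c4@2 c1@4 c2@6 c3@8, authorship .4.1.2.3
After op 5 (move_left): buffer="ninidiii" (len 8), cursors c4@1 c1@3 c2@5 c3@7, authorship .4.1.2.3
Authorship (.=original, N=cursor N): . 4 . 1 . 2 . 3
Index 1: author = 4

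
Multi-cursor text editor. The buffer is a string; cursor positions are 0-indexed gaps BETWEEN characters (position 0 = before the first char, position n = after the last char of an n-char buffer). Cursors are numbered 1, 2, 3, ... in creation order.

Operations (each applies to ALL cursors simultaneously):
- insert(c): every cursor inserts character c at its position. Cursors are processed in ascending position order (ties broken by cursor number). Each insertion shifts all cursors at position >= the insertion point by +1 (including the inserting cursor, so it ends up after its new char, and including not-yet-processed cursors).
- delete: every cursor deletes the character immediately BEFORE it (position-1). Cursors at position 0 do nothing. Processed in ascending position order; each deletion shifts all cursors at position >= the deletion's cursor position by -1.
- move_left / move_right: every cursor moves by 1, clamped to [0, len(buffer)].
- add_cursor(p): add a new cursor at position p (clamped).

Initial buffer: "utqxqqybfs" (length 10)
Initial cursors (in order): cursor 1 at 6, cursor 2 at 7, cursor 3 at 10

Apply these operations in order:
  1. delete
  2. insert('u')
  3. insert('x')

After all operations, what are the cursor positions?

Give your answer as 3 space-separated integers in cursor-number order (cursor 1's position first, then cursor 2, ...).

Answer: 9 9 13

Derivation:
After op 1 (delete): buffer="utqxqbf" (len 7), cursors c1@5 c2@5 c3@7, authorship .......
After op 2 (insert('u')): buffer="utqxquubfu" (len 10), cursors c1@7 c2@7 c3@10, authorship .....12..3
After op 3 (insert('x')): buffer="utqxquuxxbfux" (len 13), cursors c1@9 c2@9 c3@13, authorship .....1212..33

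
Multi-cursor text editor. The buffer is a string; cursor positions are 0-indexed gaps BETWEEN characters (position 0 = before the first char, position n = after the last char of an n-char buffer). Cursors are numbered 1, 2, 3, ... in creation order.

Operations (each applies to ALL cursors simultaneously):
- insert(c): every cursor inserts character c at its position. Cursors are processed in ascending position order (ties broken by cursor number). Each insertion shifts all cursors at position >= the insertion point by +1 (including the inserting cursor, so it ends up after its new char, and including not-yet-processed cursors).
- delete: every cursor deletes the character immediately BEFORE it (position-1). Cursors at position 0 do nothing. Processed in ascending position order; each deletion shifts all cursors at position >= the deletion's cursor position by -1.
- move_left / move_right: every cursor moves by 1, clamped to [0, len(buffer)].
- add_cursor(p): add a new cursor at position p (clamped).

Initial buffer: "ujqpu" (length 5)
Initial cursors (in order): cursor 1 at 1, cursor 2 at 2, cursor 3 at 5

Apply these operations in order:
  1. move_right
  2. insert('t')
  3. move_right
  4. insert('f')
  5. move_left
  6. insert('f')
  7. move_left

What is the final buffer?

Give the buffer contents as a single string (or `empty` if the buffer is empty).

Answer: ujtqfftpffutff

Derivation:
After op 1 (move_right): buffer="ujqpu" (len 5), cursors c1@2 c2@3 c3@5, authorship .....
After op 2 (insert('t')): buffer="ujtqtput" (len 8), cursors c1@3 c2@5 c3@8, authorship ..1.2..3
After op 3 (move_right): buffer="ujtqtput" (len 8), cursors c1@4 c2@6 c3@8, authorship ..1.2..3
After op 4 (insert('f')): buffer="ujtqftpfutf" (len 11), cursors c1@5 c2@8 c3@11, authorship ..1.12.2.33
After op 5 (move_left): buffer="ujtqftpfutf" (len 11), cursors c1@4 c2@7 c3@10, authorship ..1.12.2.33
After op 6 (insert('f')): buffer="ujtqfftpffutff" (len 14), cursors c1@5 c2@9 c3@13, authorship ..1.112.22.333
After op 7 (move_left): buffer="ujtqfftpffutff" (len 14), cursors c1@4 c2@8 c3@12, authorship ..1.112.22.333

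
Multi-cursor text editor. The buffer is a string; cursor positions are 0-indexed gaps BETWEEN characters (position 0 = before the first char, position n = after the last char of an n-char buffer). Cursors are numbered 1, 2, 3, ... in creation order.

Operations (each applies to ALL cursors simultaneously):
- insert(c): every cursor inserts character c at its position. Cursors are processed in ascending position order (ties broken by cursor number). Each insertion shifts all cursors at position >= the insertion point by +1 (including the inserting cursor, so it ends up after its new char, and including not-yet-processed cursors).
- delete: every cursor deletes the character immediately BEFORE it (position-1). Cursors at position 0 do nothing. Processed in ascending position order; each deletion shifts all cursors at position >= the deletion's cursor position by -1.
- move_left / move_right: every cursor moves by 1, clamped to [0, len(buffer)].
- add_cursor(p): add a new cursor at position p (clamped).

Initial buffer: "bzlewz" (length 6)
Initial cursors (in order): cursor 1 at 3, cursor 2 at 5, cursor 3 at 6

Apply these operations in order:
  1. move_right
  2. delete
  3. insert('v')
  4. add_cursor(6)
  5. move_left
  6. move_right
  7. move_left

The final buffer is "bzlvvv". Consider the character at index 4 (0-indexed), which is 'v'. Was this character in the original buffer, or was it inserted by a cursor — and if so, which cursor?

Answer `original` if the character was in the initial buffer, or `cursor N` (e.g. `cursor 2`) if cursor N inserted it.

Answer: cursor 2

Derivation:
After op 1 (move_right): buffer="bzlewz" (len 6), cursors c1@4 c2@6 c3@6, authorship ......
After op 2 (delete): buffer="bzl" (len 3), cursors c1@3 c2@3 c3@3, authorship ...
After op 3 (insert('v')): buffer="bzlvvv" (len 6), cursors c1@6 c2@6 c3@6, authorship ...123
After op 4 (add_cursor(6)): buffer="bzlvvv" (len 6), cursors c1@6 c2@6 c3@6 c4@6, authorship ...123
After op 5 (move_left): buffer="bzlvvv" (len 6), cursors c1@5 c2@5 c3@5 c4@5, authorship ...123
After op 6 (move_right): buffer="bzlvvv" (len 6), cursors c1@6 c2@6 c3@6 c4@6, authorship ...123
After op 7 (move_left): buffer="bzlvvv" (len 6), cursors c1@5 c2@5 c3@5 c4@5, authorship ...123
Authorship (.=original, N=cursor N): . . . 1 2 3
Index 4: author = 2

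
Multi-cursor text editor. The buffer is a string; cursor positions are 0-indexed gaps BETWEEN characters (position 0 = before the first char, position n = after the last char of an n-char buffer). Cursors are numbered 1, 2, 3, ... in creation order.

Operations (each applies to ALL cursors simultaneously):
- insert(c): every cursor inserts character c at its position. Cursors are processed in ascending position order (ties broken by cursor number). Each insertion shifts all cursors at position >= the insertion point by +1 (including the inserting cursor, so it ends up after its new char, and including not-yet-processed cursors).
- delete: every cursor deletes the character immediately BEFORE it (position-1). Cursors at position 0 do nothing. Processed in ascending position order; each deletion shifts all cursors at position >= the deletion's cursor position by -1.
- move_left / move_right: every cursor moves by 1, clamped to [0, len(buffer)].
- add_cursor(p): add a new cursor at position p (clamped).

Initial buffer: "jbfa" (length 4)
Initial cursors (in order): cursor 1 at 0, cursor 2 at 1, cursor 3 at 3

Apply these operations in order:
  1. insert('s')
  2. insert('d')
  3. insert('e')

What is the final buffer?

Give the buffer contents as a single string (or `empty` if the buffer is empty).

Answer: sdejsdebfsdea

Derivation:
After op 1 (insert('s')): buffer="sjsbfsa" (len 7), cursors c1@1 c2@3 c3@6, authorship 1.2..3.
After op 2 (insert('d')): buffer="sdjsdbfsda" (len 10), cursors c1@2 c2@5 c3@9, authorship 11.22..33.
After op 3 (insert('e')): buffer="sdejsdebfsdea" (len 13), cursors c1@3 c2@7 c3@12, authorship 111.222..333.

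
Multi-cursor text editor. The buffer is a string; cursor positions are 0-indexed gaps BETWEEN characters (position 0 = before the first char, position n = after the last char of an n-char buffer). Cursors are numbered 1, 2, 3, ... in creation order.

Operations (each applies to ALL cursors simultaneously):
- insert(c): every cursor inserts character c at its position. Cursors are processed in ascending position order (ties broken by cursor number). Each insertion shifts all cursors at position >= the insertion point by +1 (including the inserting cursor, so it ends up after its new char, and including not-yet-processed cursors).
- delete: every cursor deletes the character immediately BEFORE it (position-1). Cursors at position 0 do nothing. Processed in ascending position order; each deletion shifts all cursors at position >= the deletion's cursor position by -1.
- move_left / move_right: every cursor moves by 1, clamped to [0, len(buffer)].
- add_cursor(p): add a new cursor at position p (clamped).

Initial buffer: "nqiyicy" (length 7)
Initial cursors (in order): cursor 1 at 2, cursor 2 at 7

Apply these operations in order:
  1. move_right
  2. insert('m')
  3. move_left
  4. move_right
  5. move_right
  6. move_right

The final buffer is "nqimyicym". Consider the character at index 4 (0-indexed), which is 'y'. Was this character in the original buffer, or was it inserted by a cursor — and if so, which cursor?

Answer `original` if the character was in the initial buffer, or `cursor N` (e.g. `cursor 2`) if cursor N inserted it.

After op 1 (move_right): buffer="nqiyicy" (len 7), cursors c1@3 c2@7, authorship .......
After op 2 (insert('m')): buffer="nqimyicym" (len 9), cursors c1@4 c2@9, authorship ...1....2
After op 3 (move_left): buffer="nqimyicym" (len 9), cursors c1@3 c2@8, authorship ...1....2
After op 4 (move_right): buffer="nqimyicym" (len 9), cursors c1@4 c2@9, authorship ...1....2
After op 5 (move_right): buffer="nqimyicym" (len 9), cursors c1@5 c2@9, authorship ...1....2
After op 6 (move_right): buffer="nqimyicym" (len 9), cursors c1@6 c2@9, authorship ...1....2
Authorship (.=original, N=cursor N): . . . 1 . . . . 2
Index 4: author = original

Answer: original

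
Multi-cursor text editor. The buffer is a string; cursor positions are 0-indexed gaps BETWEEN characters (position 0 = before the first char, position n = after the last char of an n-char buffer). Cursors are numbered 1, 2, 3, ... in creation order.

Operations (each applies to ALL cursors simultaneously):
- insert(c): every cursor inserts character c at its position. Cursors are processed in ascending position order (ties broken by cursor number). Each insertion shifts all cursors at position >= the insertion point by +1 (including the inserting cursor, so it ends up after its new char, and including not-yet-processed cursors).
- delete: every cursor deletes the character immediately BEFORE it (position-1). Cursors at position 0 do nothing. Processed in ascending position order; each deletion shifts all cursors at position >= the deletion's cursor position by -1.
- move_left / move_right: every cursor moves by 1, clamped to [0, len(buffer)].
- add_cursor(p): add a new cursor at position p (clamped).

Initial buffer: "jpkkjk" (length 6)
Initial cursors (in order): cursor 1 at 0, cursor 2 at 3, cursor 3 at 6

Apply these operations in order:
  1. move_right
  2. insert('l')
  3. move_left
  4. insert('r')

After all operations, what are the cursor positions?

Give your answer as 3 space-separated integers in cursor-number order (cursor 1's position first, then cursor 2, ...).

Answer: 2 7 11

Derivation:
After op 1 (move_right): buffer="jpkkjk" (len 6), cursors c1@1 c2@4 c3@6, authorship ......
After op 2 (insert('l')): buffer="jlpkkljkl" (len 9), cursors c1@2 c2@6 c3@9, authorship .1...2..3
After op 3 (move_left): buffer="jlpkkljkl" (len 9), cursors c1@1 c2@5 c3@8, authorship .1...2..3
After op 4 (insert('r')): buffer="jrlpkkrljkrl" (len 12), cursors c1@2 c2@7 c3@11, authorship .11...22..33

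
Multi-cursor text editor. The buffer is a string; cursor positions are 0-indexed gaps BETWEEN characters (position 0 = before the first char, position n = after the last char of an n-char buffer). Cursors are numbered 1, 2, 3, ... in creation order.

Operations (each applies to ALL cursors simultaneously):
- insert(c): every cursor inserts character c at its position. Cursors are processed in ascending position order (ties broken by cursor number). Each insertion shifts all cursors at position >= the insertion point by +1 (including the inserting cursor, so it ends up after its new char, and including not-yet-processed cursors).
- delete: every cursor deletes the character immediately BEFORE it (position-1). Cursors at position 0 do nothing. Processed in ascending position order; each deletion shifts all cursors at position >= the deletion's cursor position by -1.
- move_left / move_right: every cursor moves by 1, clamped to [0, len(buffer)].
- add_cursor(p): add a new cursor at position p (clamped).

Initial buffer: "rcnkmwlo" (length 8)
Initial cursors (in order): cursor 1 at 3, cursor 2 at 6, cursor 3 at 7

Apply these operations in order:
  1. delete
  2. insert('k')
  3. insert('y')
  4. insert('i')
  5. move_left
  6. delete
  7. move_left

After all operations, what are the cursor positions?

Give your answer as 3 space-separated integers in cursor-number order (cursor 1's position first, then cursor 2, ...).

After op 1 (delete): buffer="rckmo" (len 5), cursors c1@2 c2@4 c3@4, authorship .....
After op 2 (insert('k')): buffer="rckkmkko" (len 8), cursors c1@3 c2@7 c3@7, authorship ..1..23.
After op 3 (insert('y')): buffer="rckykmkkyyo" (len 11), cursors c1@4 c2@10 c3@10, authorship ..11..2323.
After op 4 (insert('i')): buffer="rckyikmkkyyiio" (len 14), cursors c1@5 c2@13 c3@13, authorship ..111..232323.
After op 5 (move_left): buffer="rckyikmkkyyiio" (len 14), cursors c1@4 c2@12 c3@12, authorship ..111..232323.
After op 6 (delete): buffer="rckikmkkyio" (len 11), cursors c1@3 c2@9 c3@9, authorship ..11..2323.
After op 7 (move_left): buffer="rckikmkkyio" (len 11), cursors c1@2 c2@8 c3@8, authorship ..11..2323.

Answer: 2 8 8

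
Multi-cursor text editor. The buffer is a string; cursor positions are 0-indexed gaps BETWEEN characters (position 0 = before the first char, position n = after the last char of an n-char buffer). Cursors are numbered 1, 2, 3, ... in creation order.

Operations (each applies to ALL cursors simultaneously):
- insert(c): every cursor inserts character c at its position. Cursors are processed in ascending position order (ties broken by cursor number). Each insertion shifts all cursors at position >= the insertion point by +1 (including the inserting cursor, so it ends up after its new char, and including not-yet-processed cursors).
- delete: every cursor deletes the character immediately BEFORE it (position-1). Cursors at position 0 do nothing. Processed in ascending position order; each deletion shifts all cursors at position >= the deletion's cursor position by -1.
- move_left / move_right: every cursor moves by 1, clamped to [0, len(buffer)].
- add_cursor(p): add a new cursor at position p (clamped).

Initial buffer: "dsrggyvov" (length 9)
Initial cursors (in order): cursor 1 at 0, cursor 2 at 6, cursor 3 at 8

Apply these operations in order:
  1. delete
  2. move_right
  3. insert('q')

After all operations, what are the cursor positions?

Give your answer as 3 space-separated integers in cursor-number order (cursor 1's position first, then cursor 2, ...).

After op 1 (delete): buffer="dsrggvv" (len 7), cursors c1@0 c2@5 c3@6, authorship .......
After op 2 (move_right): buffer="dsrggvv" (len 7), cursors c1@1 c2@6 c3@7, authorship .......
After op 3 (insert('q')): buffer="dqsrggvqvq" (len 10), cursors c1@2 c2@8 c3@10, authorship .1.....2.3

Answer: 2 8 10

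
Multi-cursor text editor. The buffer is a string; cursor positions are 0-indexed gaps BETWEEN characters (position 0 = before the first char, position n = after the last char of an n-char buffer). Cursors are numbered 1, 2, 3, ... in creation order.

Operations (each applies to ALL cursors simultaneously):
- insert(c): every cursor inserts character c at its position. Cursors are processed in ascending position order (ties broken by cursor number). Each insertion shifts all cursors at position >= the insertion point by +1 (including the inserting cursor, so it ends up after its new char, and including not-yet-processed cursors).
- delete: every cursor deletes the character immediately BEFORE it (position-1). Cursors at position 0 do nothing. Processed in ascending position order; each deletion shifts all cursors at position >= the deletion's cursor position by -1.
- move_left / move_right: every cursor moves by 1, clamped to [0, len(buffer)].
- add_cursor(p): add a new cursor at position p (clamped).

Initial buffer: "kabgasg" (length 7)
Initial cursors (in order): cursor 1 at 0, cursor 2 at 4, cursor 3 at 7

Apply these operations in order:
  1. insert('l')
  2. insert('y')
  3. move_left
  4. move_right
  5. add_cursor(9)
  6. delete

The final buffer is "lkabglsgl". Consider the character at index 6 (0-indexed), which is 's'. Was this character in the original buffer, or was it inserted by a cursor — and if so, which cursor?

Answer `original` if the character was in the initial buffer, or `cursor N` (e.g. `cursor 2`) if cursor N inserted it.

After op 1 (insert('l')): buffer="lkabglasgl" (len 10), cursors c1@1 c2@6 c3@10, authorship 1....2...3
After op 2 (insert('y')): buffer="lykabglyasgly" (len 13), cursors c1@2 c2@8 c3@13, authorship 11....22...33
After op 3 (move_left): buffer="lykabglyasgly" (len 13), cursors c1@1 c2@7 c3@12, authorship 11....22...33
After op 4 (move_right): buffer="lykabglyasgly" (len 13), cursors c1@2 c2@8 c3@13, authorship 11....22...33
After op 5 (add_cursor(9)): buffer="lykabglyasgly" (len 13), cursors c1@2 c2@8 c4@9 c3@13, authorship 11....22...33
After op 6 (delete): buffer="lkabglsgl" (len 9), cursors c1@1 c2@6 c4@6 c3@9, authorship 1....2..3
Authorship (.=original, N=cursor N): 1 . . . . 2 . . 3
Index 6: author = original

Answer: original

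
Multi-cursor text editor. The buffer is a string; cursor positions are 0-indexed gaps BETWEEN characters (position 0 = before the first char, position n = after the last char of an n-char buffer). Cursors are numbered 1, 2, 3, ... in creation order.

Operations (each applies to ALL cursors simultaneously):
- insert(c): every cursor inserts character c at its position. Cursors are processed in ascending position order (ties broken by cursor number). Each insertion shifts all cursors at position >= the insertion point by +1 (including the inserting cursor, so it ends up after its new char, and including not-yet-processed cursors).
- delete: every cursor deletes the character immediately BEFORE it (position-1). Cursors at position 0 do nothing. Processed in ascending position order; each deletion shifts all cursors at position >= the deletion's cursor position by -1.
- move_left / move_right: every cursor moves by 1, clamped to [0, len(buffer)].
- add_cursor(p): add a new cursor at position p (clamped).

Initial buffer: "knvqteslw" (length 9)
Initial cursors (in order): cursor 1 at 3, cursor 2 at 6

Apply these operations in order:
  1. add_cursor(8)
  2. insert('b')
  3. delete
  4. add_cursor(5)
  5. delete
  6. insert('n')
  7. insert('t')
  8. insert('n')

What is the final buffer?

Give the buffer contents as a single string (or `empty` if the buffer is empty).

Answer: knntnqnnttnnsntnw

Derivation:
After op 1 (add_cursor(8)): buffer="knvqteslw" (len 9), cursors c1@3 c2@6 c3@8, authorship .........
After op 2 (insert('b')): buffer="knvbqtebslbw" (len 12), cursors c1@4 c2@8 c3@11, authorship ...1...2..3.
After op 3 (delete): buffer="knvqteslw" (len 9), cursors c1@3 c2@6 c3@8, authorship .........
After op 4 (add_cursor(5)): buffer="knvqteslw" (len 9), cursors c1@3 c4@5 c2@6 c3@8, authorship .........
After op 5 (delete): buffer="knqsw" (len 5), cursors c1@2 c2@3 c4@3 c3@4, authorship .....
After op 6 (insert('n')): buffer="knnqnnsnw" (len 9), cursors c1@3 c2@6 c4@6 c3@8, authorship ..1.24.3.
After op 7 (insert('t')): buffer="knntqnnttsntw" (len 13), cursors c1@4 c2@9 c4@9 c3@12, authorship ..11.2424.33.
After op 8 (insert('n')): buffer="knntnqnnttnnsntnw" (len 17), cursors c1@5 c2@12 c4@12 c3@16, authorship ..111.242424.333.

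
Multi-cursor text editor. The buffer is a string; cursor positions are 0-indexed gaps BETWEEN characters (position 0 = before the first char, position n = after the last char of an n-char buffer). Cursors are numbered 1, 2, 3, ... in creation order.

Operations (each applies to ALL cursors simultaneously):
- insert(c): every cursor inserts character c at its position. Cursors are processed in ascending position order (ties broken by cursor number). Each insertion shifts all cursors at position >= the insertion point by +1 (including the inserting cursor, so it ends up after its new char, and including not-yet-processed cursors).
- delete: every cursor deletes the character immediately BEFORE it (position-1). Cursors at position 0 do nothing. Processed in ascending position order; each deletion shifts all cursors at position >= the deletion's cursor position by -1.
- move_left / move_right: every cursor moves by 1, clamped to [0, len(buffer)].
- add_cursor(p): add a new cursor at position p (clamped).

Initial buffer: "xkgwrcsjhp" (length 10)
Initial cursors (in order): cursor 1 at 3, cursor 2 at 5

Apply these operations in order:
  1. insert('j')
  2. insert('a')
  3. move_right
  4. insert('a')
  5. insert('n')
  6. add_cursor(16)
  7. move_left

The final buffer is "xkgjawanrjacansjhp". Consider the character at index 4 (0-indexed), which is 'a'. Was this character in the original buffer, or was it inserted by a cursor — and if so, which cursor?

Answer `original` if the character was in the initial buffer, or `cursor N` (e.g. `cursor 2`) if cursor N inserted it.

Answer: cursor 1

Derivation:
After op 1 (insert('j')): buffer="xkgjwrjcsjhp" (len 12), cursors c1@4 c2@7, authorship ...1..2.....
After op 2 (insert('a')): buffer="xkgjawrjacsjhp" (len 14), cursors c1@5 c2@9, authorship ...11..22.....
After op 3 (move_right): buffer="xkgjawrjacsjhp" (len 14), cursors c1@6 c2@10, authorship ...11..22.....
After op 4 (insert('a')): buffer="xkgjawarjacasjhp" (len 16), cursors c1@7 c2@12, authorship ...11.1.22.2....
After op 5 (insert('n')): buffer="xkgjawanrjacansjhp" (len 18), cursors c1@8 c2@14, authorship ...11.11.22.22....
After op 6 (add_cursor(16)): buffer="xkgjawanrjacansjhp" (len 18), cursors c1@8 c2@14 c3@16, authorship ...11.11.22.22....
After op 7 (move_left): buffer="xkgjawanrjacansjhp" (len 18), cursors c1@7 c2@13 c3@15, authorship ...11.11.22.22....
Authorship (.=original, N=cursor N): . . . 1 1 . 1 1 . 2 2 . 2 2 . . . .
Index 4: author = 1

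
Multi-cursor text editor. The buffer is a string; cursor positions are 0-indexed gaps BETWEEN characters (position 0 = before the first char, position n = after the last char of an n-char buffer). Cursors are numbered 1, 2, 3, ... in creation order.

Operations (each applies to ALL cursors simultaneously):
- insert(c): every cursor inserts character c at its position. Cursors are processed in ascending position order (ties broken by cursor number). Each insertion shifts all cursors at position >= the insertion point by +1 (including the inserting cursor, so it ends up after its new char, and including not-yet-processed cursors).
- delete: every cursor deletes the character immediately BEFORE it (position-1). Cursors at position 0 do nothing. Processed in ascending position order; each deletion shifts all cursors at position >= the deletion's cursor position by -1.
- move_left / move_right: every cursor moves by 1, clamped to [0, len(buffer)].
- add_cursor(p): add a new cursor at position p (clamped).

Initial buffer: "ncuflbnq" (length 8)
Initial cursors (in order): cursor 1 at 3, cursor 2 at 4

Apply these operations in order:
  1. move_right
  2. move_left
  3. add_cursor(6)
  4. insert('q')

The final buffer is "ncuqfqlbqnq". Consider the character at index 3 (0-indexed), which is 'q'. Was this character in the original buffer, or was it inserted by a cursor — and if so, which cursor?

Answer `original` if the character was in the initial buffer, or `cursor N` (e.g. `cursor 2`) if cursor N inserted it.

Answer: cursor 1

Derivation:
After op 1 (move_right): buffer="ncuflbnq" (len 8), cursors c1@4 c2@5, authorship ........
After op 2 (move_left): buffer="ncuflbnq" (len 8), cursors c1@3 c2@4, authorship ........
After op 3 (add_cursor(6)): buffer="ncuflbnq" (len 8), cursors c1@3 c2@4 c3@6, authorship ........
After op 4 (insert('q')): buffer="ncuqfqlbqnq" (len 11), cursors c1@4 c2@6 c3@9, authorship ...1.2..3..
Authorship (.=original, N=cursor N): . . . 1 . 2 . . 3 . .
Index 3: author = 1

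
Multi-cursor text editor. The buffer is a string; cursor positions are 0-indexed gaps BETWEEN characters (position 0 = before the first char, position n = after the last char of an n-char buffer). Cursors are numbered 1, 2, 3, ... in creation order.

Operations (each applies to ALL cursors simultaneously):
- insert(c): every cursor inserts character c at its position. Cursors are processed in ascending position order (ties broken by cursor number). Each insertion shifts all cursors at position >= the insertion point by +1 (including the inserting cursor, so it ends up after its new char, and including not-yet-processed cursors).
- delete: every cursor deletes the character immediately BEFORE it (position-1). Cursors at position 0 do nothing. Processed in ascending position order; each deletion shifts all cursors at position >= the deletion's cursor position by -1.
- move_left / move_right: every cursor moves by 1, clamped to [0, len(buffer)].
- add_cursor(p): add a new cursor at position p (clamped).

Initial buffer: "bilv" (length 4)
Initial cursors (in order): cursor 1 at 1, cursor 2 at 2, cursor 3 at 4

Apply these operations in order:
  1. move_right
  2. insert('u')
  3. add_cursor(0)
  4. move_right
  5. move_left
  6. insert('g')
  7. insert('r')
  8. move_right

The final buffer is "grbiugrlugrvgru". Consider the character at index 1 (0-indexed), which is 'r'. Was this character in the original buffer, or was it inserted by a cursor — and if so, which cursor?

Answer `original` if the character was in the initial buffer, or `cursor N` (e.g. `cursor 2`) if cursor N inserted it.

Answer: cursor 4

Derivation:
After op 1 (move_right): buffer="bilv" (len 4), cursors c1@2 c2@3 c3@4, authorship ....
After op 2 (insert('u')): buffer="biuluvu" (len 7), cursors c1@3 c2@5 c3@7, authorship ..1.2.3
After op 3 (add_cursor(0)): buffer="biuluvu" (len 7), cursors c4@0 c1@3 c2@5 c3@7, authorship ..1.2.3
After op 4 (move_right): buffer="biuluvu" (len 7), cursors c4@1 c1@4 c2@6 c3@7, authorship ..1.2.3
After op 5 (move_left): buffer="biuluvu" (len 7), cursors c4@0 c1@3 c2@5 c3@6, authorship ..1.2.3
After op 6 (insert('g')): buffer="gbiuglugvgu" (len 11), cursors c4@1 c1@5 c2@8 c3@10, authorship 4..11.22.33
After op 7 (insert('r')): buffer="grbiugrlugrvgru" (len 15), cursors c4@2 c1@7 c2@11 c3@14, authorship 44..111.222.333
After op 8 (move_right): buffer="grbiugrlugrvgru" (len 15), cursors c4@3 c1@8 c2@12 c3@15, authorship 44..111.222.333
Authorship (.=original, N=cursor N): 4 4 . . 1 1 1 . 2 2 2 . 3 3 3
Index 1: author = 4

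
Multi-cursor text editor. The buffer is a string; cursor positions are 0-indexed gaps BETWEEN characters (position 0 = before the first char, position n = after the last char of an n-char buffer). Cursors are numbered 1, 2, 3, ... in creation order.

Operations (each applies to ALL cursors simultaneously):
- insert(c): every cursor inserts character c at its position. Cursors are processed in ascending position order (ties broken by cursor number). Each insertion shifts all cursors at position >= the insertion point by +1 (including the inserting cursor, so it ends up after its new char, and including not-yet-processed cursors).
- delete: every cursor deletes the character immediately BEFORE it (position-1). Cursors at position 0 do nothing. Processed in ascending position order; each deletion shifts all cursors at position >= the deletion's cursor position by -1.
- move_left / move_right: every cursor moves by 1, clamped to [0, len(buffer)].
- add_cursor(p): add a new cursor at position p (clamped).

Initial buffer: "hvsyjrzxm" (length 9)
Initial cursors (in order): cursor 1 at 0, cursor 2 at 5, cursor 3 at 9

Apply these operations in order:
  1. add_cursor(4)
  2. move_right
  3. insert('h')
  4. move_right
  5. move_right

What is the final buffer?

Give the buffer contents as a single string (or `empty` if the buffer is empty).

Answer: hhvsyjhrhzxmh

Derivation:
After op 1 (add_cursor(4)): buffer="hvsyjrzxm" (len 9), cursors c1@0 c4@4 c2@5 c3@9, authorship .........
After op 2 (move_right): buffer="hvsyjrzxm" (len 9), cursors c1@1 c4@5 c2@6 c3@9, authorship .........
After op 3 (insert('h')): buffer="hhvsyjhrhzxmh" (len 13), cursors c1@2 c4@7 c2@9 c3@13, authorship .1....4.2...3
After op 4 (move_right): buffer="hhvsyjhrhzxmh" (len 13), cursors c1@3 c4@8 c2@10 c3@13, authorship .1....4.2...3
After op 5 (move_right): buffer="hhvsyjhrhzxmh" (len 13), cursors c1@4 c4@9 c2@11 c3@13, authorship .1....4.2...3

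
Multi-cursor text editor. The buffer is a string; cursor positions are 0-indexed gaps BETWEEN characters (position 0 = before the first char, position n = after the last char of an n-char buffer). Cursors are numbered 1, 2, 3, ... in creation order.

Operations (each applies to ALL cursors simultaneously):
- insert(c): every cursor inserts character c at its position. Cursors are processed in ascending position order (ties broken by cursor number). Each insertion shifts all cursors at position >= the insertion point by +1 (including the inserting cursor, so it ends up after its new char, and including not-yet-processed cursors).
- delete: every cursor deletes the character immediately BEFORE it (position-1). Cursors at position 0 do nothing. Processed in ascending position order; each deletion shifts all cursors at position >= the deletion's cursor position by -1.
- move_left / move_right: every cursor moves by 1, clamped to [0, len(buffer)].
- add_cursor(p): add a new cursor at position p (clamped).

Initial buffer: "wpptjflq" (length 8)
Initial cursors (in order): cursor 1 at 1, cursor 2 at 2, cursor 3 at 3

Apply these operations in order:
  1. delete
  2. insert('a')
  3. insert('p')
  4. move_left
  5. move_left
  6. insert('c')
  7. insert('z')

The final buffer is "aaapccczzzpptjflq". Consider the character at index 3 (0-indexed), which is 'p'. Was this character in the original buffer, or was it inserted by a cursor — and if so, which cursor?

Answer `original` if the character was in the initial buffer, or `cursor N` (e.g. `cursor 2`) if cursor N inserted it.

After op 1 (delete): buffer="tjflq" (len 5), cursors c1@0 c2@0 c3@0, authorship .....
After op 2 (insert('a')): buffer="aaatjflq" (len 8), cursors c1@3 c2@3 c3@3, authorship 123.....
After op 3 (insert('p')): buffer="aaappptjflq" (len 11), cursors c1@6 c2@6 c3@6, authorship 123123.....
After op 4 (move_left): buffer="aaappptjflq" (len 11), cursors c1@5 c2@5 c3@5, authorship 123123.....
After op 5 (move_left): buffer="aaappptjflq" (len 11), cursors c1@4 c2@4 c3@4, authorship 123123.....
After op 6 (insert('c')): buffer="aaapcccpptjflq" (len 14), cursors c1@7 c2@7 c3@7, authorship 123112323.....
After op 7 (insert('z')): buffer="aaapccczzzpptjflq" (len 17), cursors c1@10 c2@10 c3@10, authorship 123112312323.....
Authorship (.=original, N=cursor N): 1 2 3 1 1 2 3 1 2 3 2 3 . . . . .
Index 3: author = 1

Answer: cursor 1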